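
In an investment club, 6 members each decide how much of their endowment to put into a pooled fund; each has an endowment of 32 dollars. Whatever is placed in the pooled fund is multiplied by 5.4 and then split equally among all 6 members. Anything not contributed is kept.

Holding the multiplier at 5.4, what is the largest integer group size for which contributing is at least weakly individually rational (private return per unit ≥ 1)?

Private return per unit is 5.4/(group size), which is ≥ 1 whenever the group size is ≤ 5.4.
The largest such integer is 5.

5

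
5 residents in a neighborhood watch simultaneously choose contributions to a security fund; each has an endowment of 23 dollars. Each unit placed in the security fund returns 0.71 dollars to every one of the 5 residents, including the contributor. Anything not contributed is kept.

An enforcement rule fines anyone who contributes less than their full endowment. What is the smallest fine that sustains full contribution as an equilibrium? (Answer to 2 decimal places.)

Given the others contribute fully, the best deviation is to contribute 0 (any partial contribution still incurs the fine and gives up units whose private return 0.71 is below 1).
Deviating from 23 to 0 saves 23 dollars but forfeits the deviator's share of the drop in the security fund: 0.71 × 23 = 16.33.
So the deviation gain is 23 − 16.33 = 6.67, and the fine must be at least 6.67 dollars to wipe it out.

6.67 dollars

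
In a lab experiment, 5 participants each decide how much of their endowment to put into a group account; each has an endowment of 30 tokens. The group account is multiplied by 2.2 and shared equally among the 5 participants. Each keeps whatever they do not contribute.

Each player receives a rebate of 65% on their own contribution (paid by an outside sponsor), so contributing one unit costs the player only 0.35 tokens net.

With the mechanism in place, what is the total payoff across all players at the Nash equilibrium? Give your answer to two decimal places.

427.50 tokens

Under the mechanism each unit contributed yields (2.2/5) / 0.35 = 1.2571 back to its contributor per unit of net cost, which exceeds 1, making full contribution the dominant choice for everyone.
At the Nash equilibrium everyone contributes 30. Group total payoff = 5 × (30 × 0.65 + 2.2 × 30) = 427.50.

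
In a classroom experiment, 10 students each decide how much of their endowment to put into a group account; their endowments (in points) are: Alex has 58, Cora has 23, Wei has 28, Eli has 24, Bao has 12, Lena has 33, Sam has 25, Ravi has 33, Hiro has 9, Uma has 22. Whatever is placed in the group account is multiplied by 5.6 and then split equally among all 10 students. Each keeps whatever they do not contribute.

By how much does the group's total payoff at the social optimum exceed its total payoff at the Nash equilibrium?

1228.20 points

The private return per contributed unit is 5.6/10 = 0.5600 < 1 for every player regardless of endowment, so the Nash equilibrium is zero contribution and the group total is Σ E_j = 58 + 23 + 28 + 24 + 12 + 33 + 25 + 33 + 9 + 22 = 267.
Each contributed unit returns 5.600 to the group, so the social optimum is full contribution by everyone: group total = 5.600 × 267 = 1495.20.
Efficiency loss = (5.600 − 1) × 267 = 1228.20.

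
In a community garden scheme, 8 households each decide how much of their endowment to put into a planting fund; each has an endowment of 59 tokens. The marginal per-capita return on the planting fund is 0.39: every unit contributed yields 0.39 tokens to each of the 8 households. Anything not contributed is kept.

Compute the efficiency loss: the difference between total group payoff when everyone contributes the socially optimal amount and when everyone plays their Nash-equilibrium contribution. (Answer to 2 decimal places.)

1000.64 tokens

The private return per contributed unit is 0.39 < 1, so contributing 0 is dominant for every player. At the Nash equilibrium everyone keeps their 59, and the group total is 8 × 59 = 472.
Each contributed unit returns 3.120 to the group as a whole (0.39 to each of 8 players), which exceeds 1, so the social optimum is full contribution: group total = 3.120 × 472 = 1472.64.
Efficiency loss = 1472.64 − 472 = 1000.64.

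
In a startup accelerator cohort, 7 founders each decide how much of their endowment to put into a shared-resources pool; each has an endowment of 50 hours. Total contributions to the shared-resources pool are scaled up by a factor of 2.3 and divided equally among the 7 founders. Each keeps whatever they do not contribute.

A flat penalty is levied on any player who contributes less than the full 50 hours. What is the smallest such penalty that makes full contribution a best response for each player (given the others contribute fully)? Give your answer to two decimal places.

33.57 hours

Given the others contribute fully, the best deviation is to contribute 0 (any partial contribution still incurs the fine and gives up units whose private return 0.3286 is below 1).
Deviating from 50 to 0 saves 50 hours but forfeits the deviator's share of the drop in the shared-resources pool: 2.3/7 × 50 = 16.43.
So the deviation gain is 50 − 16.43 = 33.57, and the fine must be at least 33.57 hours to wipe it out.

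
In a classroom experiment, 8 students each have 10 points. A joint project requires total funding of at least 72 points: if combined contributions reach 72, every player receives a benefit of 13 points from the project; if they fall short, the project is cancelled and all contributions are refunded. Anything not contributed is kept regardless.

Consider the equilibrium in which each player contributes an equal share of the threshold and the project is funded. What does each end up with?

14 points

Equal share of the threshold: 72/8 = 9.
At this profile no one gains by cutting their contribution: any cut drops the total below 72, the project is cancelled, contributions are refunded, and the deviator ends with 10, which is less than 10 − 9 + 13 = 14. Contributing more than 9 just wastes the excess. So contributing exactly 9 is a best response.
Each player's payoff: 10 − 9 + 13 = 14.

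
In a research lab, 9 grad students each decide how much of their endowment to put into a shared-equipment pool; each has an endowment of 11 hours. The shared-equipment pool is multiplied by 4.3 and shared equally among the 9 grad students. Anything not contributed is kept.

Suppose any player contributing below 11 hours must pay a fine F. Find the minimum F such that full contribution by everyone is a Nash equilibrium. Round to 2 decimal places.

Given the others contribute fully, the best deviation is to contribute 0 (any partial contribution still incurs the fine and gives up units whose private return 0.4778 is below 1).
Deviating from 11 to 0 saves 11 hours but forfeits the deviator's share of the drop in the shared-equipment pool: 4.3/9 × 11 = 5.26.
So the deviation gain is 11 − 5.26 = 5.74, and the fine must be at least 5.74 hours to wipe it out.

5.74 hours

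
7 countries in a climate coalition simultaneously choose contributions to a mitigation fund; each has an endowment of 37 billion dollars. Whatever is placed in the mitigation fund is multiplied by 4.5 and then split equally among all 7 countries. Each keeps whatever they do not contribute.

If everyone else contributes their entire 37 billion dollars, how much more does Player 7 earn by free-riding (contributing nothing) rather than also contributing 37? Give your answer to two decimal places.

13.21 billion dollars

Switching from a contribution of 37 to 0 lets Player 7 keep an extra 37 billion dollars, but lowers the mitigation fund by 37, which costs Player 7 their own share of that drop: 4.5/7 × 37 = 23.79.
Net gain = 37 − 23.79 = 13.21. The private return per contributed unit (0.6429) is below 1, so free-riding is indeed the best response regardless of what the others do.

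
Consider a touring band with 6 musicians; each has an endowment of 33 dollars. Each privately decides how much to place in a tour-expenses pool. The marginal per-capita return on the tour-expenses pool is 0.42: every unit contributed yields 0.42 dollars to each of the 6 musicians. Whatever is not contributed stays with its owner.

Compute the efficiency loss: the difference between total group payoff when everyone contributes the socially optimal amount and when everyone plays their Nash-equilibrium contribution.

The private return per contributed unit is 0.42 < 1, so contributing 0 is dominant for every player. At the Nash equilibrium everyone keeps their 33, and the group total is 6 × 33 = 198.
Each contributed unit returns 2.520 to the group as a whole (0.42 to each of 6 players), which exceeds 1, so the social optimum is full contribution: group total = 2.520 × 198 = 498.96.
Efficiency loss = 498.96 − 198 = 300.96.

300.96 dollars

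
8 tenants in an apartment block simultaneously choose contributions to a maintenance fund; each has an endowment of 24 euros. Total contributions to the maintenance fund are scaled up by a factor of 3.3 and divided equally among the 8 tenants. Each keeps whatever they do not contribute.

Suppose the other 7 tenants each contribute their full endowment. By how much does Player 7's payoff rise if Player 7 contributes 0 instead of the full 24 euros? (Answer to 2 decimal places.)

14.10 euros

Switching from a contribution of 24 to 0 lets Player 7 keep an extra 24 euros, but lowers the maintenance fund by 24, which costs Player 7 their own share of that drop: 3.3/8 × 24 = 9.90.
Net gain = 24 − 9.90 = 14.10. The private return per contributed unit (0.4125) is below 1, so free-riding is indeed the best response regardless of what the others do.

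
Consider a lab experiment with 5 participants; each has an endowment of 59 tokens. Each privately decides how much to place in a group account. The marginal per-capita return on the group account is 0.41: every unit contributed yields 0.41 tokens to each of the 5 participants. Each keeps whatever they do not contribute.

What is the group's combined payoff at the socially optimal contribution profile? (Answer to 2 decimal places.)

Each contributed unit returns 2.050 to the group as a whole (0.41 to each of 5 players), which exceeds 1, so the social optimum is full contribution: group total = 2.050 × 295 = 604.75.

604.75 tokens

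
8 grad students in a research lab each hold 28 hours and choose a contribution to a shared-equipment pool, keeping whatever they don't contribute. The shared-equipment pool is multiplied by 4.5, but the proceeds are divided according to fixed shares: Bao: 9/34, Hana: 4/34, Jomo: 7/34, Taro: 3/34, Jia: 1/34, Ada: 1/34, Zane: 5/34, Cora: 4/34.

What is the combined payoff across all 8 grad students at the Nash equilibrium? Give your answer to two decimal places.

For player j, contributing a unit is worthwhile iff 4.5 × (j's share) ≥ 1, i.e. iff j's share is at least 0.2222.
Only Bao (9/34) clears that bar, contributing 28; the remaining 7 contribute 0. Total contributed: 28.
The shared-equipment pool pays out 4.5 × 28 = 126.00 in total (split across the unequal shares, but the aggregate is all that matters for the group sum).
The 7 free-riders keep 28 each, adding 196. Group total = 196 + 126.00 = 322.00.

322.00 hours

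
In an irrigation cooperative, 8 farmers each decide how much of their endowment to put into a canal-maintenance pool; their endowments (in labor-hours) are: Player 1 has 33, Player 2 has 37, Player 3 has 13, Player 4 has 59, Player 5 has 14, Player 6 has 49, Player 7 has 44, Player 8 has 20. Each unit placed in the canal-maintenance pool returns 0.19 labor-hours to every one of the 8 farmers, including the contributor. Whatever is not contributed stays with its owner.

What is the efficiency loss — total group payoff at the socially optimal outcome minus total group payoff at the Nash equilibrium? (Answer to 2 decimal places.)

139.88 labor-hours

The private return per contributed unit is 0.19 < 1 for everyone, so the Nash equilibrium is zero contribution and the group total is Σ E_j = 33 + 37 + 13 + 59 + 14 + 49 + 44 + 20 = 269.
Each contributed unit returns 1.520 to the group, so the social optimum is full contribution by everyone: group total = 1.520 × 269 = 408.88.
Efficiency loss = (1.520 − 1) × 269 = 139.88.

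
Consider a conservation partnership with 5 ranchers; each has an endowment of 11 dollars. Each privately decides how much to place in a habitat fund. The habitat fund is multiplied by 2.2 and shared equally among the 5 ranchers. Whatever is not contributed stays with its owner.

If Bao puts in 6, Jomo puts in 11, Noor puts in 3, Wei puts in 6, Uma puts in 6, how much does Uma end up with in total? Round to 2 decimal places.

Total contributed: 6 + 11 + 3 + 6 + 6 = 32.
Each receives 2.2 × 32 / 5 = 14.08 from the habitat fund.
Uma keeps 11 − 6 = 5, so Uma's payoff is 5 + 14.08 = 19.08.

19.08 dollars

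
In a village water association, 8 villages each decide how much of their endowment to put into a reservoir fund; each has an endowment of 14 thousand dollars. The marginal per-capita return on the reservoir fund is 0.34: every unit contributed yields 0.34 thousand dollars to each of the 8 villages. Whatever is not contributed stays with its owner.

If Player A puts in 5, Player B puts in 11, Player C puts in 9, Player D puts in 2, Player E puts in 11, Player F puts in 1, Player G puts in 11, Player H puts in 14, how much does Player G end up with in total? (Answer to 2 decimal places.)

Total contributed: 5 + 11 + 9 + 2 + 11 + 1 + 11 + 14 = 64.
Each receives 0.34 × 64 = 21.76 from the reservoir fund.
Player G keeps 14 − 11 = 3, so Player G's payoff is 3 + 21.76 = 24.76.

24.76 thousand dollars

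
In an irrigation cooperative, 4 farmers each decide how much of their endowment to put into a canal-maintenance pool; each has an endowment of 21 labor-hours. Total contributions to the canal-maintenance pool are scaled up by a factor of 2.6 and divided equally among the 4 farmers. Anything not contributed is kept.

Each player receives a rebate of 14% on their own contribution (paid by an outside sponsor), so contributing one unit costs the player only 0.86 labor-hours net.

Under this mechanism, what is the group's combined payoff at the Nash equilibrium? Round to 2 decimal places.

Even with the mechanism, each unit contributed returns only (2.6/4) / 0.86 = 0.7558 per unit of net cost, so contributing nothing is still dominant.
At the Nash equilibrium no one contributes; group total payoff = 4 × 21 = 84.

84.00 labor-hours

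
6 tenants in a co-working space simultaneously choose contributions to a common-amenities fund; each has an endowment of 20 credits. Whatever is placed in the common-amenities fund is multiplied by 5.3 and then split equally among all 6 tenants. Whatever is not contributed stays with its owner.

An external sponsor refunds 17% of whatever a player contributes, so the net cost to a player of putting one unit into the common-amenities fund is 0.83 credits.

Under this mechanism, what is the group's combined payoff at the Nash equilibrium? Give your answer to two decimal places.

With the mechanism, a contributed unit returns (5.3/6) / 0.83 = 1.0643 per unit of net cost to the contributor — now above 1 — so contributing fully is weakly dominant for every player.
At the Nash equilibrium everyone contributes 20. Group total payoff = 6 × (20 × 0.17 + 5.3 × 20) = 656.40.

656.40 credits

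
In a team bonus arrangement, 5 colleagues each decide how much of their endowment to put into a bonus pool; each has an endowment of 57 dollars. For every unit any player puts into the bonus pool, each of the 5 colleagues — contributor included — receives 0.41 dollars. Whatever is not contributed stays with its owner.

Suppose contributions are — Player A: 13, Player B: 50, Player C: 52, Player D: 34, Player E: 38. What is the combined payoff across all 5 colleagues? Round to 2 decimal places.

Total contributed: 13 + 50 + 52 + 34 + 38 = 187; total kept: 5 × 57 − 187 = 98.
The bonus pool pays out 0.41 × 5 × 187 = 383.35 in aggregate.
Group total = 98 + 383.35 = 481.35.

481.35 dollars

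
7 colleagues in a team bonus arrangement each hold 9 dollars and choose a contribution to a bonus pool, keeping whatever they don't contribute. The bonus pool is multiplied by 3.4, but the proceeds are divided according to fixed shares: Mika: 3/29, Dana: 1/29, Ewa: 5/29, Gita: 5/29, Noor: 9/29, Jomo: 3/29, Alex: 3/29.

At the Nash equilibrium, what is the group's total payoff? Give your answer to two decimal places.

84.60 dollars

A player with share s gets back 3.4·s per unit contributed, so full contribution is dominant for anyone with s > 1/3.4 = 0.2941 and zero contribution is dominant for anyone below.
The only share above 0.2941 is Noor's 9/29, contributing 9; the remaining 6 contribute 0. Total contributed: 9.
The bonus pool pays out 3.4 × 9 = 30.60 in total (split across the unequal shares, but the aggregate is all that matters for the group sum).
The 6 free-riders keep 9 each, adding 54. Group total = 54 + 30.60 = 84.60.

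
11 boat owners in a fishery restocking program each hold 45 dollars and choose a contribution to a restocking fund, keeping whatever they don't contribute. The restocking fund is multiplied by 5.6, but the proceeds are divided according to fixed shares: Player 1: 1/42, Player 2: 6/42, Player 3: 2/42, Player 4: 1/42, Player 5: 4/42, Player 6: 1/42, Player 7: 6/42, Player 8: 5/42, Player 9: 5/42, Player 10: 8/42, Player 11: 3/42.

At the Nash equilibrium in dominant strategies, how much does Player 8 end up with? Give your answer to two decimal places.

For player j, contributing a unit is worthwhile iff 5.6 × (j's share) ≥ 1, i.e. iff j's share is at least 0.1786.
The only share above 0.1786 is Player 10's 8/42, contributing 45; the remaining 10 contribute 0. Total contributed: 45.
Player 8 keeps 45 and receives 5.6 × 45 × 5/42 = 30.00 from the restocking fund, for a payoff of 75.00.

75.00 dollars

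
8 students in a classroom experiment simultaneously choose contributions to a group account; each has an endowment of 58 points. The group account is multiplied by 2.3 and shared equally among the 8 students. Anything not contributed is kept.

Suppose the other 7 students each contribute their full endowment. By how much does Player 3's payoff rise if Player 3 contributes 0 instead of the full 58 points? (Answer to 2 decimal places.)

Switching from a contribution of 58 to 0 lets Player 3 keep an extra 58 points, but lowers the group account by 58, which costs Player 3 their own share of that drop: 2.3/8 × 58 = 16.67.
Net gain = 58 − 16.67 = 41.33. The private return per contributed unit (0.2875) is below 1, so free-riding is indeed the best response regardless of what the others do.

41.33 points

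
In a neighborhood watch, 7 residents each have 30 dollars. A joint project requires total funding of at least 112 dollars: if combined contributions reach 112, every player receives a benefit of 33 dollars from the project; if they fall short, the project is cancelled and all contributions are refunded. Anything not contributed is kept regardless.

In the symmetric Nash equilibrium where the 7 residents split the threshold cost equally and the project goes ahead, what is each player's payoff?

47 dollars

Equal share of the threshold: 112/7 = 16.
At this profile no one gains by cutting their contribution: any cut drops the total below 112, the project is cancelled, contributions are refunded, and the deviator ends with 30, which is less than 30 − 16 + 33 = 47. Contributing more than 16 just wastes the excess. So contributing exactly 16 is a best response.
Each player's payoff: 30 − 16 + 33 = 47.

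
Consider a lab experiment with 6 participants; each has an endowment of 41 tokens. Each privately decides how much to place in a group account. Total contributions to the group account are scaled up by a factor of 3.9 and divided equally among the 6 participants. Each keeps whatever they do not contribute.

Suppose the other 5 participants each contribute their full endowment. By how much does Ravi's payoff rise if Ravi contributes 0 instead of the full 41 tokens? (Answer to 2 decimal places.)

Switching from a contribution of 41 to 0 lets Ravi keep an extra 41 tokens, but lowers the group account by 41, which costs Ravi their own share of that drop: 3.9/6 × 41 = 26.65.
Net gain = 41 − 26.65 = 14.35. The private return per contributed unit (0.6500) is below 1, so free-riding is indeed the best response regardless of what the others do.

14.35 tokens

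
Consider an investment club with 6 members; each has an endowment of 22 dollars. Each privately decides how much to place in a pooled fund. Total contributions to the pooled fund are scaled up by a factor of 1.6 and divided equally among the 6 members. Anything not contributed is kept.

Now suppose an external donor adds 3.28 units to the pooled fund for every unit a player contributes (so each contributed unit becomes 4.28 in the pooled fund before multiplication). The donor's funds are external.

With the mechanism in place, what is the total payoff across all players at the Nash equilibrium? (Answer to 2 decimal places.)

The effective private return per unit is now 1.6 × 4.28 / 6 = 1.1413 > 1, so every player's dominant strategy flips to full contribution.
So the Nash equilibrium is full contribution by all 6; the group earns 1.6 × 4.28 × 132 = 903.94.

903.94 dollars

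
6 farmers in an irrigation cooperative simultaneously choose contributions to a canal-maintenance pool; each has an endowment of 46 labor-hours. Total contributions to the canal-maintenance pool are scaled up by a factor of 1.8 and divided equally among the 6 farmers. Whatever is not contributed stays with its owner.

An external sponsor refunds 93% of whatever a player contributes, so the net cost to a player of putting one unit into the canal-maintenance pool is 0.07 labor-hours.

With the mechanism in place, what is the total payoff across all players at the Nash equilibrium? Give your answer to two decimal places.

753.48 labor-hours

The effective private return per unit is now (1.8/6) / 0.07 = 4.2857 > 1, so every player's dominant strategy flips to full contribution.
So the Nash equilibrium is full contribution by all 6; the group earns 6 × (46 × 0.93 + 1.8 × 46) = 753.48.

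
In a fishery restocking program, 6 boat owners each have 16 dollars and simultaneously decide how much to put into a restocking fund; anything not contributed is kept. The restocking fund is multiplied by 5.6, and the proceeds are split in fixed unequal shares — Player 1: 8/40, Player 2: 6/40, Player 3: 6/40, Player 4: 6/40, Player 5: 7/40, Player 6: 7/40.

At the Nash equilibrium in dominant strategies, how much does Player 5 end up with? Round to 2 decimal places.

Player j's private return per contributed unit is 5.6 × (j's share). Contributing is weakly dominant for j when that share is at least 1/5.6 = 0.1786, and contributing 0 is dominant otherwise.
Player 1 alone (share 8/40) is above the threshold, contributing 16; the remaining 5 contribute 0. Total contributed: 16.
Player 5 keeps 16 and receives 5.6 × 16 × 7/40 = 15.68 from the restocking fund, for a payoff of 31.68.

31.68 dollars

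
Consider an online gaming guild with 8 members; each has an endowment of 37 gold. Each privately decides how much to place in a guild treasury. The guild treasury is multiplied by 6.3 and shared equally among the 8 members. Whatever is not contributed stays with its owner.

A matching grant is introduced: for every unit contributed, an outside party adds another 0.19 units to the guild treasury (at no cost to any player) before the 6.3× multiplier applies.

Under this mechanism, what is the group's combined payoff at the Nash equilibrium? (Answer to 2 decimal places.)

296.00 gold

With the mechanism, a contributed unit returns 6.3 × 1.19 / 8 = 0.9371 per unit of net cost — still below 1 — so contributing 0 remains dominant for every player.
Everyone keeps their endowment and the group total is 8 × 37 = 296.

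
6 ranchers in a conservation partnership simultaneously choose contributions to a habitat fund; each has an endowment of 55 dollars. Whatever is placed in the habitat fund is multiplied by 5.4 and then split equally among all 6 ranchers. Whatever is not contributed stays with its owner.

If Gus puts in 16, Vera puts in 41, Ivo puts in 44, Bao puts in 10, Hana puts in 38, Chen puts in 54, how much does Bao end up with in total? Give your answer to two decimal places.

227.70 dollars

Total contributed: 16 + 41 + 44 + 10 + 38 + 54 = 203.
Each receives 5.4 × 203 / 6 = 182.70 from the habitat fund.
Bao keeps 55 − 10 = 45, so Bao's payoff is 45 + 182.70 = 227.70.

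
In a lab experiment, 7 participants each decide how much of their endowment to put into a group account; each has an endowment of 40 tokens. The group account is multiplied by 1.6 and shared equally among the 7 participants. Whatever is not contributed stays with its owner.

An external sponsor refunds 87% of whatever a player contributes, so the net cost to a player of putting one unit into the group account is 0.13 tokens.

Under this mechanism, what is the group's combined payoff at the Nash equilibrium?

691.60 tokens

Under the mechanism each unit contributed yields (1.6/7) / 0.13 = 1.7582 back to its contributor per unit of net cost, which exceeds 1, making full contribution the dominant choice for everyone.
At the Nash equilibrium everyone contributes 40. Group total payoff = 7 × (40 × 0.87 + 1.6 × 40) = 691.60.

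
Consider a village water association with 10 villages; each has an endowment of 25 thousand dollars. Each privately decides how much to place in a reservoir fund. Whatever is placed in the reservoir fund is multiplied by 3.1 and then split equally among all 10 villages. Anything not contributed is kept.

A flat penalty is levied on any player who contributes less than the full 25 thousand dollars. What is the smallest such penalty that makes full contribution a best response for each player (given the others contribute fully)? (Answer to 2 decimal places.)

17.25 thousand dollars

Given the others contribute fully, the best deviation is to contribute 0 (any partial contribution still incurs the fine and gives up units whose private return 0.3100 is below 1).
Deviating from 25 to 0 saves 25 thousand dollars but forfeits the deviator's share of the drop in the reservoir fund: 3.1/10 × 25 = 7.75.
So the deviation gain is 25 − 7.75 = 17.25, and the fine must be at least 17.25 thousand dollars to wipe it out.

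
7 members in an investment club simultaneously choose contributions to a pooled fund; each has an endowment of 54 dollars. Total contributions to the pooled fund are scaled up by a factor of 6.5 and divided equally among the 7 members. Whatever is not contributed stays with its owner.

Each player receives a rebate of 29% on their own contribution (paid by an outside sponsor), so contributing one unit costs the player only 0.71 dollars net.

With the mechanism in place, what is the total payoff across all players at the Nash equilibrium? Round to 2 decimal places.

Under the mechanism each unit contributed yields (6.5/7) / 0.71 = 1.3078 back to its contributor per unit of net cost, which exceeds 1, making full contribution the dominant choice for everyone.
So the Nash equilibrium is full contribution by all 7; the group earns 7 × (54 × 0.29 + 6.5 × 54) = 2566.62.

2566.62 dollars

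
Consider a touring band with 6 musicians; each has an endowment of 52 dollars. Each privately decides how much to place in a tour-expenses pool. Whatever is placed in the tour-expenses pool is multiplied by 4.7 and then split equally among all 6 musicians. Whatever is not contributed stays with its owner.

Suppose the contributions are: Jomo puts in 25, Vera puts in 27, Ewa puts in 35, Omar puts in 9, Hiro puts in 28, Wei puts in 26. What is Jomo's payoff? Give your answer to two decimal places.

Total contributed: 25 + 27 + 35 + 9 + 28 + 26 = 150.
Each receives 4.7 × 150 / 6 = 117.50 from the tour-expenses pool.
Jomo keeps 52 − 25 = 27, so Jomo's payoff is 27 + 117.50 = 144.50.

144.50 dollars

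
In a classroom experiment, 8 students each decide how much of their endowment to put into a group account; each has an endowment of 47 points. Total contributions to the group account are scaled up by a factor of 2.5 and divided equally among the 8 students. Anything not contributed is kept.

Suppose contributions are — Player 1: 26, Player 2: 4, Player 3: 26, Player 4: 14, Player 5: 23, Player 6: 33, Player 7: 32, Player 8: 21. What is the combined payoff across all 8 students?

Total contributed: 26 + 4 + 26 + 14 + 23 + 33 + 32 + 21 = 179; total kept: 8 × 47 − 179 = 197.
The group account pays out 2.5 × 179 = 447.50 in aggregate.
Group total = 197 + 447.50 = 644.50.

644.50 points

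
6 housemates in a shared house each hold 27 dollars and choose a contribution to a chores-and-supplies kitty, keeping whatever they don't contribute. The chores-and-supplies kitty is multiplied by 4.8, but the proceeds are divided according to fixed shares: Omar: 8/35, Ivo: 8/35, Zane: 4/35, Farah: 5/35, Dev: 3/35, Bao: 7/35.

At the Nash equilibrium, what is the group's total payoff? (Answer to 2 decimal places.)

367.20 dollars

Player j's private return per contributed unit is 4.8 × (j's share). Contributing is weakly dominant for j when that share is at least 1/4.8 = 0.2083, and contributing 0 is dominant otherwise.
Omar and Ivo clear that bar, contributing 27 each; the remaining 4 contribute 0. Total contributed: 54.
The chores-and-supplies kitty pays out 4.8 × 54 = 259.20 in total (split across the unequal shares, but the aggregate is all that matters for the group sum).
The 4 free-riders keep 27 each, adding 108. Group total = 108 + 259.20 = 367.20.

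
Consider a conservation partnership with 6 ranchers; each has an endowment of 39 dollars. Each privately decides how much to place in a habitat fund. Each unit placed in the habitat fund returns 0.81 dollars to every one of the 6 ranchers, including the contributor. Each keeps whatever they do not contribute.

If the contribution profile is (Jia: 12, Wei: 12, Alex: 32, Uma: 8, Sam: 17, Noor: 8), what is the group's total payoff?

Total contributed: 12 + 12 + 32 + 8 + 17 + 8 = 89; total kept: 6 × 39 − 89 = 145.
The habitat fund pays out 0.81 × 6 × 89 = 432.54 in aggregate.
Group total = 145 + 432.54 = 577.54.

577.54 dollars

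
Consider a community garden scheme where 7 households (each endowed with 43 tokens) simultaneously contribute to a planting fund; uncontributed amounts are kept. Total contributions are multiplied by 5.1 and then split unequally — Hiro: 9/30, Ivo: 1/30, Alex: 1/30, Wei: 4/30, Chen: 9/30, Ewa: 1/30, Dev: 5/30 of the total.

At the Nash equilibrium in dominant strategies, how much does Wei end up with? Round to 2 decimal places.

A player with share s gets back 5.1·s per unit contributed, so full contribution is dominant for anyone with s > 1/5.1 = 0.1961 and zero contribution is dominant for anyone below.
Hiro and Chen are above the threshold, contributing 43 each; the remaining 5 contribute 0. Total contributed: 86.
Wei keeps 43 and receives 5.1 × 86 × 4/30 = 58.48 from the planting fund, for a payoff of 101.48.

101.48 tokens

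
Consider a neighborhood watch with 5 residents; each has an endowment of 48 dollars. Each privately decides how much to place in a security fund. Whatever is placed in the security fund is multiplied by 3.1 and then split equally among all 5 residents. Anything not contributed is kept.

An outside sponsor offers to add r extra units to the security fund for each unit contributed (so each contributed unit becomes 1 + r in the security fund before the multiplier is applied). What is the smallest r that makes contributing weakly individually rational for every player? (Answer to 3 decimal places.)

With matching at rate r, one contributed unit becomes (1 + r) in the security fund and returns 3.1 × (1 + r) / 5 to the contributor.
Setting this equal to 1: 1 + r = 5/3.1 = 1.6129.
So the minimum matching rate is r = 1.6129 − 1 = 0.613.

0.613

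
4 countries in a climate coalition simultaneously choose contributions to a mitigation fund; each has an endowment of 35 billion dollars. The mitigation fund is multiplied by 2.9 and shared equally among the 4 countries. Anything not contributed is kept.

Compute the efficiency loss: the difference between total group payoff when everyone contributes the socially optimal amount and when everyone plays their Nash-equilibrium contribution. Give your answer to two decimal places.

Each contributed unit returns 2.9/4 = 0.7250 to its contributor — below 1 — so contributing 0 is dominant for every player. At the Nash equilibrium everyone keeps their 35, and the group total is 4 × 35 = 140.
Each contributed unit returns 2.900 to the group as a whole (0.7250 to each of 4 players), which exceeds 1, so the social optimum is full contribution: group total = 2.900 × 140 = 406.00.
Efficiency loss = 406.00 − 140 = 266.00.

266.00 billion dollars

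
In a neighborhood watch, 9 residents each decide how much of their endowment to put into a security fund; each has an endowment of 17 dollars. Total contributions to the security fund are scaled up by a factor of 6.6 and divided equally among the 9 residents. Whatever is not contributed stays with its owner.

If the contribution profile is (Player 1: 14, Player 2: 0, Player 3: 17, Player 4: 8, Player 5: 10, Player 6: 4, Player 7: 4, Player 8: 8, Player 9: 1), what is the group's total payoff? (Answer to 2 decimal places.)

Total contributed: 14 + 0 + 17 + 8 + 10 + 4 + 4 + 8 + 1 = 66; total kept: 9 × 17 − 66 = 87.
The security fund pays out 6.6 × 66 = 435.60 in aggregate.
Group total = 87 + 435.60 = 522.60.

522.60 dollars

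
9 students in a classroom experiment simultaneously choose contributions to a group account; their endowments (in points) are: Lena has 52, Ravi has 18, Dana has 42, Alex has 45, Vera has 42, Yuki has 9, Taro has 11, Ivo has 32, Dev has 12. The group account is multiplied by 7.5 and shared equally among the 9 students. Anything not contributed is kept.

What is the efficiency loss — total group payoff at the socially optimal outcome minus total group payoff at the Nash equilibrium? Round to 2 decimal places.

The private return per contributed unit is 7.5/9 = 0.8333 < 1 for every player regardless of endowment, so the Nash equilibrium is zero contribution and the group total is Σ E_j = 52 + 18 + 42 + 45 + 42 + 9 + 11 + 32 + 12 = 263.
Each contributed unit returns 7.500 to the group, so the social optimum is full contribution by everyone: group total = 7.500 × 263 = 1972.50.
Efficiency loss = (7.500 − 1) × 263 = 1709.50.

1709.50 points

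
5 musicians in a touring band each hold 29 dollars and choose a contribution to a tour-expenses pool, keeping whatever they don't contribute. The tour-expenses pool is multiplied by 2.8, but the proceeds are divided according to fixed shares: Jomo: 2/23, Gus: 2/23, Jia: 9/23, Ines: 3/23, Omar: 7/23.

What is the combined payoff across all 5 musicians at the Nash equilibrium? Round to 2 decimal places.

197.20 dollars

Player j's private return per contributed unit is 2.8 × (j's share). Contributing is weakly dominant for j when that share is at least 1/2.8 = 0.3571, and contributing 0 is dominant otherwise.
Only Jia (9/23) clears that bar, contributing 29; the remaining 4 contribute 0. Total contributed: 29.
The tour-expenses pool pays out 2.8 × 29 = 81.20 in total (split across the unequal shares, but the aggregate is all that matters for the group sum).
The 4 free-riders keep 29 each, adding 116. Group total = 116 + 81.20 = 197.20.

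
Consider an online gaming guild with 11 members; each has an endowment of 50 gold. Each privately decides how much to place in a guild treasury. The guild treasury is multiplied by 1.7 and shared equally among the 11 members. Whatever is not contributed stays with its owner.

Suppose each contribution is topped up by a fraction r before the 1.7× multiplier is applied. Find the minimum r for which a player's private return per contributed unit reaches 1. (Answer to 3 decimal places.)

With matching at rate r, one contributed unit becomes (1 + r) in the guild treasury and returns 1.7 × (1 + r) / 11 to the contributor.
Setting this equal to 1: 1 + r = 11/1.7 = 6.4706.
So the minimum matching rate is r = 6.4706 − 1 = 5.471.

5.471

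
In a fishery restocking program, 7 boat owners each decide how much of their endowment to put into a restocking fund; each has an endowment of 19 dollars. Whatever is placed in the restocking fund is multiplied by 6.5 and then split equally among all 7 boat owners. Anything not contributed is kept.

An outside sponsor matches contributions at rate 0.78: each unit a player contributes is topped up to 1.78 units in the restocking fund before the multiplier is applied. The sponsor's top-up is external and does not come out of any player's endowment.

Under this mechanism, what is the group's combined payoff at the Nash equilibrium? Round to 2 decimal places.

Under the mechanism each unit contributed yields 6.5 × 1.78 / 7 = 1.6529 back to its contributor per unit of net cost, which exceeds 1, making full contribution the dominant choice for everyone.
So the Nash equilibrium is full contribution by all 7; the group earns 6.5 × 1.78 × 133 = 1538.81.

1538.81 dollars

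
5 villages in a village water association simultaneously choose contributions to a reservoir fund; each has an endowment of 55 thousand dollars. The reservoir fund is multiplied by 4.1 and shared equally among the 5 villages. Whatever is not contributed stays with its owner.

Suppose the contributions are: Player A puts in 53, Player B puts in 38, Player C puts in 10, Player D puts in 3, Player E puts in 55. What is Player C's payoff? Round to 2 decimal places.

Total contributed: 53 + 38 + 10 + 3 + 55 = 159.
Each receives 4.1 × 159 / 5 = 130.38 from the reservoir fund.
Player C keeps 55 − 10 = 45, so Player C's payoff is 45 + 130.38 = 175.38.

175.38 thousand dollars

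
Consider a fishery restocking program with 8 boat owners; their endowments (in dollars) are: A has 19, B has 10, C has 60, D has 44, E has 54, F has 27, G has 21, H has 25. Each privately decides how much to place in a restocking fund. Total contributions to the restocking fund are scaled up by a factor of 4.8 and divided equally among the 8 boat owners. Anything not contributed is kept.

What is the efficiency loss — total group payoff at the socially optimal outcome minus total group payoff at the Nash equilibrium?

988.00 dollars

The private return per contributed unit is 4.8/8 = 0.6000 < 1 for every player regardless of endowment, so the Nash equilibrium is zero contribution and the group total is Σ E_j = 19 + 10 + 60 + 44 + 54 + 27 + 21 + 25 = 260.
Each contributed unit returns 4.800 to the group, so the social optimum is full contribution by everyone: group total = 4.800 × 260 = 1248.00.
Efficiency loss = (4.800 − 1) × 260 = 988.00.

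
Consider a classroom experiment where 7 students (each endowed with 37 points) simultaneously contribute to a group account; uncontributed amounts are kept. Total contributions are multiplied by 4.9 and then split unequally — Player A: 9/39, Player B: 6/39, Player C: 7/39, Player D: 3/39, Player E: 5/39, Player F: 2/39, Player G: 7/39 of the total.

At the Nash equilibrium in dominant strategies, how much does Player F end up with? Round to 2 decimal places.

46.30 points

Player j's private return per contributed unit is 4.9 × (j's share). Contributing is weakly dominant for j when that share is at least 1/4.9 = 0.2041, and contributing 0 is dominant otherwise.
Player A alone (share 9/39) is above the threshold, contributing 37; the remaining 6 contribute 0. Total contributed: 37.
Player F keeps 37 and receives 4.9 × 37 × 2/39 = 9.30 from the group account, for a payoff of 46.30.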